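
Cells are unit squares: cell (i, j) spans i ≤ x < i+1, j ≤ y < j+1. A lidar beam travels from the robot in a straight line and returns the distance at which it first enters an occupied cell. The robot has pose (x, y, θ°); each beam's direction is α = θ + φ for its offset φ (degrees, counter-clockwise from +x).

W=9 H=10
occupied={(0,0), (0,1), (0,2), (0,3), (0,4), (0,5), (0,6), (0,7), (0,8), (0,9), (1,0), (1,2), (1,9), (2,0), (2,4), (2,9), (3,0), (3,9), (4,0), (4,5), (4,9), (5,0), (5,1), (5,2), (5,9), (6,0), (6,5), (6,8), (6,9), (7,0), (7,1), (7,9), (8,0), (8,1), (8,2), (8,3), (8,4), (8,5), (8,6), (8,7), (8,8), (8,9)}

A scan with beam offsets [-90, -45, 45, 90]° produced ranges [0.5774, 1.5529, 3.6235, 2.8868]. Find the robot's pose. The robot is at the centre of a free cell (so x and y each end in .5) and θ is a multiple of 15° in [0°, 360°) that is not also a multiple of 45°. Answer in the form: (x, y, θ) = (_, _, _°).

Candidates: 48 free-cell centres × 16 headings = 768 poses. Raycast each; keep the one whose scan matches to 4 dp.
  (5.5, 8.5, 210°): beam 2 = 1.9319 ≠ 1.5529 ✗
  (3.5, 3.5, 30°): beam 1 = 2.8868 ≠ 0.5774 ✗
  (3.5, 1.5, 105°): beam 1 = 1.5529 ≠ 0.5774 ✗
  (7.5, 2.5, 105°): beam 1 = 0.5176 ≠ 0.5774 ✗
  …
  (3.5, 1.5, 30°): r_1=0.5774, r_2=1.5529, r_3=3.6235, r_4=2.8868 — all match ✓
Unique over the lattice → pose = (3.5, 1.5, 30°).

(x, y, θ) = (3.5, 1.5, 30°)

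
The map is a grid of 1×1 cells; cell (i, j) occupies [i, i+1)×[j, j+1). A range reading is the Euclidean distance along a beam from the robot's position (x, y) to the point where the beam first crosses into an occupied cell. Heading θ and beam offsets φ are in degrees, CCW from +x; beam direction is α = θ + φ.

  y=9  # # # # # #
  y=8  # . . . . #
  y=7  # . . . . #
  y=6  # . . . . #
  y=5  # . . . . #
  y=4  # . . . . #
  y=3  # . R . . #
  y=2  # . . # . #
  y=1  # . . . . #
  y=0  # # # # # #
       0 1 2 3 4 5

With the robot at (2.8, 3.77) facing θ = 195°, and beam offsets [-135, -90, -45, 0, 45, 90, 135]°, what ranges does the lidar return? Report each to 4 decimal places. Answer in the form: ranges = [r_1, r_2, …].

beam 1: φ=-135°, α=60°
  d=(0.5000,0.8660)  start (2,3)  tX=0.4000 tY=0.2656  stride 1/|dx|=2.0000 1/|dy|=1.1547
    cross y-line → (2,4), t=0.2656
    cross x-line → (3,4), t=0.4000
    cross y-line → (3,5), t=1.4203
    cross x-line → (4,5), t=2.4000
    cross y-line → (4,6), t=2.5750
    cross y-line → (4,7), t=3.7297
    cross x-line → (5,7), t=4.4000 (wall)
  → r_1 = 4.4000
beam 2: φ=-90°, α=105°
  d=(-0.2588,0.9659)  start (2,3)  tX=3.0910 tY=0.2381  stride 1/|dx|=3.8637 1/|dy|=1.0353
    cross y-line → (2,4), t=0.2381
    cross y-line → (2,5), t=1.2734
    cross y-line → (2,6), t=2.3087
    cross x-line → (1,6), t=3.0910
    cross y-line → (1,7), t=3.3439
    cross y-line → (1,8), t=4.3792
    cross y-line → (1,9), t=5.4145 (wall)
  → r_2 = 5.4145
beam 3: φ=-45°, α=150°
  d=(-0.8660,0.5000)  start (2,3)  tX=0.9238 tY=0.4600  stride 1/|dx|=1.1547 1/|dy|=2.0000
    cross y-line → (2,4), t=0.4600
    cross x-line → (1,4), t=0.9238
    cross x-line → (0,4), t=2.0785 (wall)
  → r_3 = 2.0785
beam 4: φ=0°, α=195°
  d=(-0.9659,-0.2588)  start (2,3)  tX=0.8282 tY=2.9751  stride 1/|dx|=1.0353 1/|dy|=3.8637
    cross x-line → (1,3), t=0.8282
    cross x-line → (0,3), t=1.8635 (wall)
  → r_4 = 1.8635
beam 5: φ=45°, α=240°
  d=(-0.5000,-0.8660)  start (2,3)  tX=1.6000 tY=0.8891  stride 1/|dx|=2.0000 1/|dy|=1.1547
    cross y-line → (2,2), t=0.8891
    cross x-line → (1,2), t=1.6000
    cross y-line → (1,1), t=2.0438
    cross y-line → (1,0), t=3.1985 (wall)
  → r_5 = 3.1985
beam 6: φ=90°, α=285°
  d=(0.2588,-0.9659)  start (2,3)  tX=0.7727 tY=0.7972  stride 1/|dx|=3.8637 1/|dy|=1.0353
    cross x-line → (3,3), t=0.7727
    cross y-line → (3,2), t=0.7972 (wall)
  → r_6 = 0.7972
beam 7: φ=135°, α=330°
  d=(0.8660,-0.5000)  start (2,3)  tX=0.2309 tY=1.5400  stride 1/|dx|=1.1547 1/|dy|=2.0000
    cross x-line → (3,3), t=0.2309
    cross x-line → (4,3), t=1.3856
    cross y-line → (4,2), t=1.5400
    cross x-line → (5,2), t=2.5403 (wall)
  → r_7 = 2.5403

ranges = [4.4000, 5.4145, 2.0785, 1.8635, 3.1985, 0.7972, 2.5403]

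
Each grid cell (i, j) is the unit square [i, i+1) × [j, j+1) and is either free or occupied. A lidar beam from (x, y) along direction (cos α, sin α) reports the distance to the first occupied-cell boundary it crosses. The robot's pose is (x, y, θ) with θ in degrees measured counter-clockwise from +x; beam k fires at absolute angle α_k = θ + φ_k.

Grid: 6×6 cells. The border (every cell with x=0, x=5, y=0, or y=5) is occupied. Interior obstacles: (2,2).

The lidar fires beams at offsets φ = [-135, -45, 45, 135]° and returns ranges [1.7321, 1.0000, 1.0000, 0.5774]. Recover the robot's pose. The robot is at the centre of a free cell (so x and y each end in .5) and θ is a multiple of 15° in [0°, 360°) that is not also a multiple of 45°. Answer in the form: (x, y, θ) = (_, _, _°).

The pose lattice has 15·16 = 240 candidates. Test each by forward raycasting.
  (4.5, 2.5, 285°): beam 1 = 4.0415 ≠ 1.7321 ✗
  (3.5, 3.5, 75°): beam 1 = 2.8868 ≠ 1.7321 ✗
  (3.5, 4.5, 15°): beam 2 = 1.7321 ≠ 1.0000 ✗
  (4.5, 3.5, 30°): beam 1 = 2.5882 ≠ 1.7321 ✗
  (2.5, 1.5, 240°): beam 1 = 0.5176 ≠ 1.7321 ✗
  …
  (3.5, 1.5, 165°): r_1=1.7321, r_2=1.0000, r_3=1.0000, r_4=0.5774 — all match ✓
Only this pose fits every beam.

(x, y, θ) = (3.5, 1.5, 165°)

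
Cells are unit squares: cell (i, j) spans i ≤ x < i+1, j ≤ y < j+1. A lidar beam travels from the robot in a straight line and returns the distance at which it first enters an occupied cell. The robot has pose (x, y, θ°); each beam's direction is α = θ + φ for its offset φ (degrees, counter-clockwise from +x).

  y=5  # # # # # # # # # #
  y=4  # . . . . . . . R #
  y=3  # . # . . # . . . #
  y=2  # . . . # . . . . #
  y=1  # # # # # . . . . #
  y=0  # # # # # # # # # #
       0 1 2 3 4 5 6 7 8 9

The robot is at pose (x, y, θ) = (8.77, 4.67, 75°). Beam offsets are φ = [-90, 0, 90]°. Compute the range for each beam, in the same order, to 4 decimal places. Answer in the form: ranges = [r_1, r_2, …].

ranges = [0.2381, 0.3416, 1.2750]

beam 1: φ=-90°, α=345°
  cosα=0.9659 sinα=-0.2588 | (8,4) | tMaxX 0.2381 tMaxY 2.5887 | tΔX 1.0353 tΔY 3.8637
    t=0.2381 [x] (9,4) — stop
  → r_1 = 0.2381
beam 2: φ=0°, α=75°
  cosα=0.2588 sinα=0.9659 | (8,4) | tMaxX 0.8887 tMaxY 0.3416 | tΔX 3.8637 tΔY 1.0353
    t=0.3416 [y] (8,5) — stop
  → r_2 = 0.3416
beam 3: φ=90°, α=165°
  cosα=-0.9659 sinα=0.2588 | (8,4) | tMaxX 0.7972 tMaxY 1.2750 | tΔX 1.0353 tΔY 3.8637
    t=0.7972 [x] (7,4)
    t=1.2750 [y] (7,5) — stop
  → r_3 = 1.2750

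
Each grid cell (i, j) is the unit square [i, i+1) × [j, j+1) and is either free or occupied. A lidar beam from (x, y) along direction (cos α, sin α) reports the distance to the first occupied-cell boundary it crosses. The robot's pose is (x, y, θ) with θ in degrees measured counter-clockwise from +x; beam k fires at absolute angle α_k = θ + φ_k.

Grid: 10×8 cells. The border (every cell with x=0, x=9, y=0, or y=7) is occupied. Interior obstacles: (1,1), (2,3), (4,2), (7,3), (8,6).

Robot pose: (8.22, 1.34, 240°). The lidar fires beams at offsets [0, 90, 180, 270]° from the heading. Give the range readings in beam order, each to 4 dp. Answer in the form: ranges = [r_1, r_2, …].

ranges = [0.3926, 0.6800, 1.5600, 8.3369]

beam 1: φ=0°, α=240°
  direction (-0.5000, -0.8660); cell (8,1); t to first gridline: x 0.4400, y 0.3926 (then +2.0000 / +1.1547)
    (8,0) via y @ 0.3926  # hit
  → r_1 = 0.3926
beam 2: φ=90°, α=330°
  direction (0.8660, -0.5000); cell (8,1); t to first gridline: x 0.9007, y 0.6800 (then +1.1547 / +2.0000)
    (8,0) via y @ 0.6800  # hit
  → r_2 = 0.6800
beam 3: φ=180°, α=60°
  direction (0.5000, 0.8660); cell (8,1); t to first gridline: x 1.5600, y 0.7621 (then +2.0000 / +1.1547)
    (8,2) via y @ 0.7621
    (9,2) via x @ 1.5600  # hit
  → r_3 = 1.5600
beam 4: φ=270°, α=150°
  direction (-0.8660, 0.5000); cell (8,1); t to first gridline: x 0.2540, y 1.3200 (then +1.1547 / +2.0000)
    (7,1) via x @ 0.2540
    (7,2) via y @ 1.3200
    (6,2) via x @ 1.4087
    (5,2) via x @ 2.5634
    (5,3) via y @ 3.3200
    (4,3) via x @ 3.7181
    (3,3) via x @ 4.8728
    (3,4) via y @ 5.3200
    (2,4) via x @ 6.0275
    (1,4) via x @ 7.1822
    (1,5) via y @ 7.3200
    (0,5) via x @ 8.3369  # hit
  → r_4 = 8.3369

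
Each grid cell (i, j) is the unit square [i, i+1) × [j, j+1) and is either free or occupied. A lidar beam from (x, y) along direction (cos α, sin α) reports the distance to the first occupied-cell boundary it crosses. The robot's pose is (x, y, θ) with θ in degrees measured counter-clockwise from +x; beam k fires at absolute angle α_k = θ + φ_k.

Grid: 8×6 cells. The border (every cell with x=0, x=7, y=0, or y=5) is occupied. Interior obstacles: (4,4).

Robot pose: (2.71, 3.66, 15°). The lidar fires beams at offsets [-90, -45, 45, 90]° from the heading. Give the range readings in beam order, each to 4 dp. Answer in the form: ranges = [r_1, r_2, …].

ranges = [2.7538, 4.9537, 1.5473, 1.3873]

beam 1: φ=-90°, α=285°
  direction (0.2588, -0.9659); cell (2,3); t to first gridline: x 1.1205, y 0.6833 (then +3.8637 / +1.0353)
    (2,2) via y @ 0.6833
    (3,2) via x @ 1.1205
    (3,1) via y @ 1.7186
    (3,0) via y @ 2.7538  # hit
  → r_1 = 2.7538
beam 2: φ=-45°, α=330°
  direction (0.8660, -0.5000); cell (2,3); t to first gridline: x 0.3349, y 1.3200 (then +1.1547 / +2.0000)
    (3,3) via x @ 0.3349
    (3,2) via y @ 1.3200
    (4,2) via x @ 1.4896
    (5,2) via x @ 2.6443
    (5,1) via y @ 3.3200
    (6,1) via x @ 3.7990
    (7,1) via x @ 4.9537  # hit
  → r_2 = 4.9537
beam 3: φ=45°, α=60°
  direction (0.5000, 0.8660); cell (2,3); t to first gridline: x 0.5800, y 0.3926 (then +2.0000 / +1.1547)
    (2,4) via y @ 0.3926
    (3,4) via x @ 0.5800
    (3,5) via y @ 1.5473  # hit
  → r_3 = 1.5473
beam 4: φ=90°, α=105°
  direction (-0.2588, 0.9659); cell (2,3); t to first gridline: x 2.7432, y 0.3520 (then +3.8637 / +1.0353)
    (2,4) via y @ 0.3520
    (2,5) via y @ 1.3873  # hit
  → r_4 = 1.3873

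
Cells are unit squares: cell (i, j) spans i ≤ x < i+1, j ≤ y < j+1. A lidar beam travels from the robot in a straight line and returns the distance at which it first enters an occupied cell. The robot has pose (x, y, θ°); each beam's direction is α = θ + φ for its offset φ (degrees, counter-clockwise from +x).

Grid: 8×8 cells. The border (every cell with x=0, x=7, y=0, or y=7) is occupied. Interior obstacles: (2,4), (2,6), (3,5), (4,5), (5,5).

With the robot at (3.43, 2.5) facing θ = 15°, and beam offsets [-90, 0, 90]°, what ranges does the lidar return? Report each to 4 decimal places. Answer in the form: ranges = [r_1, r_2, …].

beam 1: φ=-90°, α=285°
  cosα=0.2588 sinα=-0.9659 | (3,2) | tMaxX 2.2023 tMaxY 0.5176 | tΔX 3.8637 tΔY 1.0353
    t=0.5176 [y] (3,1)
    t=1.5529 [y] (3,0) — stop
  → r_1 = 1.5529
beam 2: φ=0°, α=15°
  cosα=0.9659 sinα=0.2588 | (3,2) | tMaxX 0.5901 tMaxY 1.9319 | tΔX 1.0353 tΔY 3.8637
    t=0.5901 [x] (4,2)
    t=1.6254 [x] (5,2)
    t=1.9319 [y] (5,3)
    t=2.6607 [x] (6,3)
    t=3.6959 [x] (7,3) — stop
  → r_2 = 3.6959
beam 3: φ=90°, α=105°
  cosα=-0.2588 sinα=0.9659 | (3,2) | tMaxX 1.6614 tMaxY 0.5176 | tΔX 3.8637 tΔY 1.0353
    t=0.5176 [y] (3,3)
    t=1.5529 [y] (3,4)
    t=1.6614 [x] (2,4) — stop
  → r_3 = 1.6614

ranges = [1.5529, 3.6959, 1.6614]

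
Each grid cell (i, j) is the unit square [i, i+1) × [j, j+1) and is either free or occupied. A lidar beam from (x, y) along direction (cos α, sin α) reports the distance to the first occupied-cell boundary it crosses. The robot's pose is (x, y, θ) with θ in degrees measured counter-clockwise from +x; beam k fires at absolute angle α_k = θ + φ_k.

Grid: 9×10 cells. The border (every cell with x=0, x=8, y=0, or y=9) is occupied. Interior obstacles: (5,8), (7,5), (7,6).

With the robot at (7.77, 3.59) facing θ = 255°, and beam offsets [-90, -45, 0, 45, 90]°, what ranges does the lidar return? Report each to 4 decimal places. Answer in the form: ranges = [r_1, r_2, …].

ranges = [7.0088, 5.1800, 2.6814, 0.4600, 0.2381]

beam 1: φ=-90°, α=165°
  dir = (cos 165°, sin 165°) = (-0.9659, 0.2588); from cell (7,3)
  next x-line at t=0.7972, next y-line at t=1.5841; Δt_x=1.0353, Δt_y=3.8637
    x: enter (6,3) at t=0.7972
    y: enter (6,4) at t=1.5841
    x: enter (5,4) at t=1.8324
    x: enter (4,4) at t=2.8677
    x: enter (3,4) at t=3.9030
    x: enter (2,4) at t=4.9383
    y: enter (2,5) at t=5.4478
    x: enter (1,5) at t=5.9735
    x: enter (0,5) at t=7.0088 ← occupied
  → r_1 = 7.0088
beam 2: φ=-45°, α=210°
  dir = (cos 210°, sin 210°) = (-0.8660, -0.5000); from cell (7,3)
  next x-line at t=0.8891, next y-line at t=1.1800; Δt_x=1.1547, Δt_y=2.0000
    x: enter (6,3) at t=0.8891
    y: enter (6,2) at t=1.1800
    x: enter (5,2) at t=2.0438
    y: enter (5,1) at t=3.1800
    x: enter (4,1) at t=3.1985
    x: enter (3,1) at t=4.3532
    y: enter (3,0) at t=5.1800 ← occupied
  → r_2 = 5.1800
beam 3: φ=0°, α=255°
  dir = (cos 255°, sin 255°) = (-0.2588, -0.9659); from cell (7,3)
  next x-line at t=2.9751, next y-line at t=0.6108; Δt_x=3.8637, Δt_y=1.0353
    y: enter (7,2) at t=0.6108
    y: enter (7,1) at t=1.6461
    y: enter (7,0) at t=2.6814 ← occupied
  → r_3 = 2.6814
beam 4: φ=45°, α=300°
  dir = (cos 300°, sin 300°) = (0.5000, -0.8660); from cell (7,3)
  next x-line at t=0.4600, next y-line at t=0.6813; Δt_x=2.0000, Δt_y=1.1547
    x: enter (8,3) at t=0.4600 ← occupied
  → r_4 = 0.4600
beam 5: φ=90°, α=345°
  dir = (cos 345°, sin 345°) = (0.9659, -0.2588); from cell (7,3)
  next x-line at t=0.2381, next y-line at t=2.2796; Δt_x=1.0353, Δt_y=3.8637
    x: enter (8,3) at t=0.2381 ← occupied
  → r_5 = 0.2381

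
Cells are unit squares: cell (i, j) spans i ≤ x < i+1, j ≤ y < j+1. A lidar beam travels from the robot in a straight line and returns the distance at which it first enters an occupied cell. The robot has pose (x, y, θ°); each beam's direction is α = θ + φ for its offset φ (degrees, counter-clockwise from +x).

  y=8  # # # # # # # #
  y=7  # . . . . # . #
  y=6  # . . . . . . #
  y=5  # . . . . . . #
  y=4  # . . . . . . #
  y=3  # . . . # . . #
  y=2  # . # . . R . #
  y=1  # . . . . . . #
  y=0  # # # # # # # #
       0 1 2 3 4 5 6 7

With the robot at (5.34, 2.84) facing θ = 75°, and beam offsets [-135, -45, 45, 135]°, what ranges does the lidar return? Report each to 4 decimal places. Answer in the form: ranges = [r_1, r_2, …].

ranges = [2.1246, 1.9168, 0.6800, 3.6800]

beam 1: φ=-135°, α=300°
  d=(0.5000,-0.8660)  start (5,2)  tX=1.3200 tY=0.9699  stride 1/|dx|=2.0000 1/|dy|=1.1547
    cross y-line → (5,1), t=0.9699
    cross x-line → (6,1), t=1.3200
    cross y-line → (6,0), t=2.1246 (wall)
  → r_1 = 2.1246
beam 2: φ=-45°, α=30°
  d=(0.8660,0.5000)  start (5,2)  tX=0.7621 tY=0.3200  stride 1/|dx|=1.1547 1/|dy|=2.0000
    cross y-line → (5,3), t=0.3200
    cross x-line → (6,3), t=0.7621
    cross x-line → (7,3), t=1.9168 (wall)
  → r_2 = 1.9168
beam 3: φ=45°, α=120°
  d=(-0.5000,0.8660)  start (5,2)  tX=0.6800 tY=0.1848  stride 1/|dx|=2.0000 1/|dy|=1.1547
    cross y-line → (5,3), t=0.1848
    cross x-line → (4,3), t=0.6800 (wall)
  → r_3 = 0.6800
beam 4: φ=135°, α=210°
  d=(-0.8660,-0.5000)  start (5,2)  tX=0.3926 tY=1.6800  stride 1/|dx|=1.1547 1/|dy|=2.0000
    cross x-line → (4,2), t=0.3926
    cross x-line → (3,2), t=1.5473
    cross y-line → (3,1), t=1.6800
    cross x-line → (2,1), t=2.7020
    cross y-line → (2,0), t=3.6800 (wall)
  → r_4 = 3.6800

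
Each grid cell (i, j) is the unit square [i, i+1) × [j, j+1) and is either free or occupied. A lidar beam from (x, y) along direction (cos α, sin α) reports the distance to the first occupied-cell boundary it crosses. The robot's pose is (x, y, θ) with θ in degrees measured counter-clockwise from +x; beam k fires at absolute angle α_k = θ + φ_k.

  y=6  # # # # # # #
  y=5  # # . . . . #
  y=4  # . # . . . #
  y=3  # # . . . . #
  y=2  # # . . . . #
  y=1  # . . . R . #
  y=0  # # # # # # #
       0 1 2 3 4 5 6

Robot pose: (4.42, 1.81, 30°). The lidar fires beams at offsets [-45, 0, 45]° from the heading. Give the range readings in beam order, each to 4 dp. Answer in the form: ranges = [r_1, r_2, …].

ranges = [1.6357, 1.8244, 4.3378]

beam 1: φ=-45°, α=345°
  direction (0.9659, -0.2588); cell (4,1); t to first gridline: x 0.6005, y 3.1296 (then +1.0353 / +3.8637)
    (5,1) via x @ 0.6005
    (6,1) via x @ 1.6357  # hit
  → r_1 = 1.6357
beam 2: φ=0°, α=30°
  direction (0.8660, 0.5000); cell (4,1); t to first gridline: x 0.6697, y 0.3800 (then +1.1547 / +2.0000)
    (4,2) via y @ 0.3800
    (5,2) via x @ 0.6697
    (6,2) via x @ 1.8244  # hit
  → r_2 = 1.8244
beam 3: φ=45°, α=75°
  direction (0.2588, 0.9659); cell (4,1); t to first gridline: x 2.2409, y 0.1967 (then +3.8637 / +1.0353)
    (4,2) via y @ 0.1967
    (4,3) via y @ 1.2320
    (5,3) via x @ 2.2409
    (5,4) via y @ 2.2673
    (5,5) via y @ 3.3025
    (5,6) via y @ 4.3378  # hit
  → r_3 = 4.3378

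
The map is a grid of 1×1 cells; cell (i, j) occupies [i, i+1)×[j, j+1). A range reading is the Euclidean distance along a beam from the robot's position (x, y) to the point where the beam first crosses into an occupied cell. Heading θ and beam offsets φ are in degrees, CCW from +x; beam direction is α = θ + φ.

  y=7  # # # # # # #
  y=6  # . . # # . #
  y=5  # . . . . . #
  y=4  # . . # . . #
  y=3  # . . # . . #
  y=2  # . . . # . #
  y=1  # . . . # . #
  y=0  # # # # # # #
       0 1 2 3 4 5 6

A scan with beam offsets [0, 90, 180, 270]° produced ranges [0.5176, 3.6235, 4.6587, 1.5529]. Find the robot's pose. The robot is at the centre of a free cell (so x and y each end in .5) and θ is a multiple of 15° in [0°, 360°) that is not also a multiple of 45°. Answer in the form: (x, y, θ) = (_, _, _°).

Enumerate (i+0.5, j+0.5, θ) over the 24 free cells and 16 admissible headings. For each, cast all 4 beams and compare to the given ranges.
  (2.5, 1.5, 165°): beam 1 = 1.5529 ≠ 0.5176 ✗
  (2.5, 6.5, 15°): beam 2 = 0.5176 ≠ 3.6235 ✗
  (2.5, 2.5, 120°): beam 1 = 3.0000 ≠ 0.5176 ✗
  (4.5, 5.5, 150°): beam 1 = 1.0000 ≠ 0.5176 ✗
  (1.5, 5.5, 75°): beam 1 = 1.5529 ≠ 0.5176 ✗
  …
  (4.5, 5.5, 105°): r_1=0.5176, r_2=3.6235, r_3=4.6587, r_4=1.5529 — all match ✓
Only this pose fits every beam.

(x, y, θ) = (4.5, 5.5, 105°)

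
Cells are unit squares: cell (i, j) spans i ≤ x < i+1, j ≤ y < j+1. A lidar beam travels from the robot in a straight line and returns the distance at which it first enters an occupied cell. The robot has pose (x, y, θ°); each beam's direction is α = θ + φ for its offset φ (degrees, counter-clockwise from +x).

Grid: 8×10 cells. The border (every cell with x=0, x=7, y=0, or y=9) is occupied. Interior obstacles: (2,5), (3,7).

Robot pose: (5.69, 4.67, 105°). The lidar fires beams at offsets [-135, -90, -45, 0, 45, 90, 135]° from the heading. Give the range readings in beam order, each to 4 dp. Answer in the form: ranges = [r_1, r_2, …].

ranges = [1.5127, 1.3562, 2.6200, 4.4827, 5.4155, 4.8554, 4.2378]

beam 1: φ=-135°, α=330°
  direction (0.8660, -0.5000); cell (5,4); t to first gridline: x 0.3580, y 1.3400 (then +1.1547 / +2.0000)
    (6,4) via x @ 0.3580
    (6,3) via y @ 1.3400
    (7,3) via x @ 1.5127  # hit
  → r_1 = 1.5127
beam 2: φ=-90°, α=15°
  direction (0.9659, 0.2588); cell (5,4); t to first gridline: x 0.3209, y 1.2750 (then +1.0353 / +3.8637)
    (6,4) via x @ 0.3209
    (6,5) via y @ 1.2750
    (7,5) via x @ 1.3562  # hit
  → r_2 = 1.3562
beam 3: φ=-45°, α=60°
  direction (0.5000, 0.8660); cell (5,4); t to first gridline: x 0.6200, y 0.3811 (then +2.0000 / +1.1547)
    (5,5) via y @ 0.3811
    (6,5) via x @ 0.6200
    (6,6) via y @ 1.5358
    (7,6) via x @ 2.6200  # hit
  → r_3 = 2.6200
beam 4: φ=0°, α=105°
  direction (-0.2588, 0.9659); cell (5,4); t to first gridline: x 2.6660, y 0.3416 (then +3.8637 / +1.0353)
    (5,5) via y @ 0.3416
    (5,6) via y @ 1.3769
    (5,7) via y @ 2.4122
    (4,7) via x @ 2.6660
    (4,8) via y @ 3.4475
    (4,9) via y @ 4.4827  # hit
  → r_4 = 4.4827
beam 5: φ=45°, α=150°
  direction (-0.8660, 0.5000); cell (5,4); t to first gridline: x 0.7967, y 0.6600 (then +1.1547 / +2.0000)
    (5,5) via y @ 0.6600
    (4,5) via x @ 0.7967
    (3,5) via x @ 1.9514
    (3,6) via y @ 2.6600
    (2,6) via x @ 3.1061
    (1,6) via x @ 4.2608
    (1,7) via y @ 4.6600
    (0,7) via x @ 5.4155  # hit
  → r_5 = 5.4155
beam 6: φ=90°, α=195°
  direction (-0.9659, -0.2588); cell (5,4); t to first gridline: x 0.7143, y 2.5887 (then +1.0353 / +3.8637)
    (4,4) via x @ 0.7143
    (3,4) via x @ 1.7496
    (3,3) via y @ 2.5887
    (2,3) via x @ 2.7849
    (1,3) via x @ 3.8202
    (0,3) via x @ 4.8554  # hit
  → r_6 = 4.8554
beam 7: φ=135°, α=240°
  direction (-0.5000, -0.8660); cell (5,4); t to first gridline: x 1.3800, y 0.7736 (then +2.0000 / +1.1547)
    (5,3) via y @ 0.7736
    (4,3) via x @ 1.3800
    (4,2) via y @ 1.9283
    (4,1) via y @ 3.0831
    (3,1) via x @ 3.3800
    (3,0) via y @ 4.2378  # hit
  → r_7 = 4.2378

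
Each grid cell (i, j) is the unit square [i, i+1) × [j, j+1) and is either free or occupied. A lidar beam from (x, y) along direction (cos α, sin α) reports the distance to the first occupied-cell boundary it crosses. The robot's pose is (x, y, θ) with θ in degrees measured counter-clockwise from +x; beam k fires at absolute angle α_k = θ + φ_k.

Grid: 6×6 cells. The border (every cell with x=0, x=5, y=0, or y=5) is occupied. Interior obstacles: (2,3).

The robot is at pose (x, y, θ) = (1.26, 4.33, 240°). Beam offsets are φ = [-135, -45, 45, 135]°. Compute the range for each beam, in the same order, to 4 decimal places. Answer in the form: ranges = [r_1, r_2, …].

ranges = [0.6936, 0.2692, 3.4475, 2.5887]

beam 1: φ=-135°, α=105°
  d=(-0.2588,0.9659)  start (1,4)  tX=1.0046 tY=0.6936  stride 1/|dx|=3.8637 1/|dy|=1.0353
    cross y-line → (1,5), t=0.6936 (wall)
  → r_1 = 0.6936
beam 2: φ=-45°, α=195°
  d=(-0.9659,-0.2588)  start (1,4)  tX=0.2692 tY=1.2750  stride 1/|dx|=1.0353 1/|dy|=3.8637
    cross x-line → (0,4), t=0.2692 (wall)
  → r_2 = 0.2692
beam 3: φ=45°, α=285°
  d=(0.2588,-0.9659)  start (1,4)  tX=2.8591 tY=0.3416  stride 1/|dx|=3.8637 1/|dy|=1.0353
    cross y-line → (1,3), t=0.3416
    cross y-line → (1,2), t=1.3769
    cross y-line → (1,1), t=2.4122
    cross x-line → (2,1), t=2.8591
    cross y-line → (2,0), t=3.4475 (wall)
  → r_3 = 3.4475
beam 4: φ=135°, α=15°
  d=(0.9659,0.2588)  start (1,4)  tX=0.7661 tY=2.5887  stride 1/|dx|=1.0353 1/|dy|=3.8637
    cross x-line → (2,4), t=0.7661
    cross x-line → (3,4), t=1.8014
    cross y-line → (3,5), t=2.5887 (wall)
  → r_4 = 2.5887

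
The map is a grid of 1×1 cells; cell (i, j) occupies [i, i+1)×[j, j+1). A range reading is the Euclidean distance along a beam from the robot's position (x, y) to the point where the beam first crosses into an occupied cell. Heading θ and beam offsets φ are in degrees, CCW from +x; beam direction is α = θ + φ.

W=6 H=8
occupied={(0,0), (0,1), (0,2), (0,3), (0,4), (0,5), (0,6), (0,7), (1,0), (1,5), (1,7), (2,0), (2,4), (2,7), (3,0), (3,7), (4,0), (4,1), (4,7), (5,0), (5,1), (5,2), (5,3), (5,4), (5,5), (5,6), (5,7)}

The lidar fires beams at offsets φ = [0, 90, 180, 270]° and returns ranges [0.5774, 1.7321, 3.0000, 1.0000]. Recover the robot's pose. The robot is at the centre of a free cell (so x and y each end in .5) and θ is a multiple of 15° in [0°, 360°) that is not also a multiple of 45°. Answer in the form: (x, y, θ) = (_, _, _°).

Candidates: 21 free-cell centres × 16 headings = 336 poses. Raycast each; keep the one whose scan matches to 4 dp.
  (3.5, 3.5, 330°): beam 1 = 1.7321 ≠ 0.5774 ✗
  (4.5, 4.5, 210°): beam 1 = 4.0415 ≠ 0.5774 ✗
  (2.5, 6.5, 15°): beam 1 = 1.9319 ≠ 0.5774 ✗
  (4.5, 2.5, 345°): beam 1 = 0.5176 ≠ 0.5774 ✗
  (1.5, 2.5, 75°): beam 1 = 1.9319 ≠ 0.5774 ✗
  …
  (3.5, 6.5, 120°): r_1=0.5774, r_2=1.7321, r_3=3.0000, r_4=1.0000 — all match ✓
Only this pose fits every beam.

(x, y, θ) = (3.5, 6.5, 120°)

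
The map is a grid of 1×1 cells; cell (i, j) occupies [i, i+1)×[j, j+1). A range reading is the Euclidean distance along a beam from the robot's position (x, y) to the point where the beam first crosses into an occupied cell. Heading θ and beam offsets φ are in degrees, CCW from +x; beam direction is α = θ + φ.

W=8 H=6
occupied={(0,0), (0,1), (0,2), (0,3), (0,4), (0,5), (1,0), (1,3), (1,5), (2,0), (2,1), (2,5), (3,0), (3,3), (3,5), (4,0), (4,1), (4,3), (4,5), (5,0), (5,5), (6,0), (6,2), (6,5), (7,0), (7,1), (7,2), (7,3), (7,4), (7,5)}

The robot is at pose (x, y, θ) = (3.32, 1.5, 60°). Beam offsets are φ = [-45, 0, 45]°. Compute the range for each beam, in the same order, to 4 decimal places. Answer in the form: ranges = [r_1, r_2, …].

ranges = [0.7040, 1.7321, 3.6235]

beam 1: φ=-45°, α=15°
  dir = (cos 15°, sin 15°) = (0.9659, 0.2588); from cell (3,1)
  next x-line at t=0.7040, next y-line at t=1.9319; Δt_x=1.0353, Δt_y=3.8637
    x: enter (4,1) at t=0.7040 ← occupied
  → r_1 = 0.7040
beam 2: φ=0°, α=60°
  dir = (cos 60°, sin 60°) = (0.5000, 0.8660); from cell (3,1)
  next x-line at t=1.3600, next y-line at t=0.5774; Δt_x=2.0000, Δt_y=1.1547
    y: enter (3,2) at t=0.5774
    x: enter (4,2) at t=1.3600
    y: enter (4,3) at t=1.7321 ← occupied
  → r_2 = 1.7321
beam 3: φ=45°, α=105°
  dir = (cos 105°, sin 105°) = (-0.2588, 0.9659); from cell (3,1)
  next x-line at t=1.2364, next y-line at t=0.5176; Δt_x=3.8637, Δt_y=1.0353
    y: enter (3,2) at t=0.5176
    x: enter (2,2) at t=1.2364
    y: enter (2,3) at t=1.5529
    y: enter (2,4) at t=2.5882
    y: enter (2,5) at t=3.6235 ← occupied
  → r_3 = 3.6235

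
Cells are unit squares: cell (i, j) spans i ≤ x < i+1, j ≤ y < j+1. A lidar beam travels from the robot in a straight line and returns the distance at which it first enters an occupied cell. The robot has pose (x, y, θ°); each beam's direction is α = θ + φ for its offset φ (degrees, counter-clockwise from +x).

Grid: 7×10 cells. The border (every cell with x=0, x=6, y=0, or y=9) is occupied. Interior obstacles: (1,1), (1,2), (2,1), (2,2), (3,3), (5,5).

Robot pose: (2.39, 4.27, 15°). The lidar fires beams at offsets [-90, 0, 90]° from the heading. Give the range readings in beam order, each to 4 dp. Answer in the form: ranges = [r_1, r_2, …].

ranges = [1.3148, 2.8205, 4.8969]

beam 1: φ=-90°, α=285°
  cosα=0.2588 sinα=-0.9659 | (2,4) | tMaxX 2.3569 tMaxY 0.2795 | tΔX 3.8637 tΔY 1.0353
    t=0.2795 [y] (2,3)
    t=1.3148 [y] (2,2) — stop
  → r_1 = 1.3148
beam 2: φ=0°, α=15°
  cosα=0.9659 sinα=0.2588 | (2,4) | tMaxX 0.6315 tMaxY 2.8205 | tΔX 1.0353 tΔY 3.8637
    t=0.6315 [x] (3,4)
    t=1.6668 [x] (4,4)
    t=2.7021 [x] (5,4)
    t=2.8205 [y] (5,5) — stop
  → r_2 = 2.8205
beam 3: φ=90°, α=105°
  cosα=-0.2588 sinα=0.9659 | (2,4) | tMaxX 1.5068 tMaxY 0.7558 | tΔX 3.8637 tΔY 1.0353
    t=0.7558 [y] (2,5)
    t=1.5068 [x] (1,5)
    t=1.7910 [y] (1,6)
    t=2.8263 [y] (1,7)
    t=3.8616 [y] (1,8)
    t=4.8969 [y] (1,9) — stop
  → r_3 = 4.8969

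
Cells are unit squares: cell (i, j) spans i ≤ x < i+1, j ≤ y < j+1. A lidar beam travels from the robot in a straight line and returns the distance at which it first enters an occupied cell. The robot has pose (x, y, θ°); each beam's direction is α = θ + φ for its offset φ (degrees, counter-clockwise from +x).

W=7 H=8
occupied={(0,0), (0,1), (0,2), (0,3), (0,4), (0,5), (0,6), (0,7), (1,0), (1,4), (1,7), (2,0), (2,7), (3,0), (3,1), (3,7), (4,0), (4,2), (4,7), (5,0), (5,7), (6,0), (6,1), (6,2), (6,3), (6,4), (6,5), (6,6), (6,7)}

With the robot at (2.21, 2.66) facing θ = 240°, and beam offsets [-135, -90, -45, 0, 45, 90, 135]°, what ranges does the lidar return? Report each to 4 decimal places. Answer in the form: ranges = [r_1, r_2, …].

ranges = [1.3873, 1.3972, 1.2527, 1.9168, 1.7186, 1.3200, 3.9237]

beam 1: φ=-135°, α=105°
  cosα=-0.2588 sinα=0.9659 | (2,2) | tMaxX 0.8114 tMaxY 0.3520 | tΔX 3.8637 tΔY 1.0353
    t=0.3520 [y] (2,3)
    t=0.8114 [x] (1,3)
    t=1.3873 [y] (1,4) — stop
  → r_1 = 1.3873
beam 2: φ=-90°, α=150°
  cosα=-0.8660 sinα=0.5000 | (2,2) | tMaxX 0.2425 tMaxY 0.6800 | tΔX 1.1547 tΔY 2.0000
    t=0.2425 [x] (1,2)
    t=0.6800 [y] (1,3)
    t=1.3972 [x] (0,3) — stop
  → r_2 = 1.3972
beam 3: φ=-45°, α=195°
  cosα=-0.9659 sinα=-0.2588 | (2,2) | tMaxX 0.2174 tMaxY 2.5500 | tΔX 1.0353 tΔY 3.8637
    t=0.2174 [x] (1,2)
    t=1.2527 [x] (0,2) — stop
  → r_3 = 1.2527
beam 4: φ=0°, α=240°
  cosα=-0.5000 sinα=-0.8660 | (2,2) | tMaxX 0.4200 tMaxY 0.7621 | tΔX 2.0000 tΔY 1.1547
    t=0.4200 [x] (1,2)
    t=0.7621 [y] (1,1)
    t=1.9168 [y] (1,0) — stop
  → r_4 = 1.9168
beam 5: φ=45°, α=285°
  cosα=0.2588 sinα=-0.9659 | (2,2) | tMaxX 3.0523 tMaxY 0.6833 | tΔX 3.8637 tΔY 1.0353
    t=0.6833 [y] (2,1)
    t=1.7186 [y] (2,0) — stop
  → r_5 = 1.7186
beam 6: φ=90°, α=330°
  cosα=0.8660 sinα=-0.5000 | (2,2) | tMaxX 0.9122 tMaxY 1.3200 | tΔX 1.1547 tΔY 2.0000
    t=0.9122 [x] (3,2)
    t=1.3200 [y] (3,1) — stop
  → r_6 = 1.3200
beam 7: φ=135°, α=15°
  cosα=0.9659 sinα=0.2588 | (2,2) | tMaxX 0.8179 tMaxY 1.3137 | tΔX 1.0353 tΔY 3.8637
    t=0.8179 [x] (3,2)
    t=1.3137 [y] (3,3)
    t=1.8531 [x] (4,3)
    t=2.8884 [x] (5,3)
    t=3.9237 [x] (6,3) — stop
  → r_7 = 3.9237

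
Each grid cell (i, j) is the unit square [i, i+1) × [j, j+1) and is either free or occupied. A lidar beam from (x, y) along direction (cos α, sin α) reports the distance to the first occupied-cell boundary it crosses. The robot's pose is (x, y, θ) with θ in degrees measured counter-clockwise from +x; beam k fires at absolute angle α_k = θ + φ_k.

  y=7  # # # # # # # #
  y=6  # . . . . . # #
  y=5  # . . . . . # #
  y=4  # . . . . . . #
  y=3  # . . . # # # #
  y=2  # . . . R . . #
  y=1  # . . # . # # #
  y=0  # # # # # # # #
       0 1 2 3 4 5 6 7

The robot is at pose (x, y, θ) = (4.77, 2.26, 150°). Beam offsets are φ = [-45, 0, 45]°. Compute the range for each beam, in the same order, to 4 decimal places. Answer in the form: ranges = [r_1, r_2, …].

beam 1: φ=-45°, α=105°
  cosα=-0.2588 sinα=0.9659 | (4,2) | tMaxX 2.9751 tMaxY 0.7661 | tΔX 3.8637 tΔY 1.0353
    t=0.7661 [y] (4,3) — stop
  → r_1 = 0.7661
beam 2: φ=0°, α=150°
  cosα=-0.8660 sinα=0.5000 | (4,2) | tMaxX 0.8891 tMaxY 1.4800 | tΔX 1.1547 tΔY 2.0000
    t=0.8891 [x] (3,2)
    t=1.4800 [y] (3,3)
    t=2.0438 [x] (2,3)
    t=3.1985 [x] (1,3)
    t=3.4800 [y] (1,4)
    t=4.3532 [x] (0,4) — stop
  → r_2 = 4.3532
beam 3: φ=45°, α=195°
  cosα=-0.9659 sinα=-0.2588 | (4,2) | tMaxX 0.7972 tMaxY 1.0046 | tΔX 1.0353 tΔY 3.8637
    t=0.7972 [x] (3,2)
    t=1.0046 [y] (3,1) — stop
  → r_3 = 1.0046

ranges = [0.7661, 4.3532, 1.0046]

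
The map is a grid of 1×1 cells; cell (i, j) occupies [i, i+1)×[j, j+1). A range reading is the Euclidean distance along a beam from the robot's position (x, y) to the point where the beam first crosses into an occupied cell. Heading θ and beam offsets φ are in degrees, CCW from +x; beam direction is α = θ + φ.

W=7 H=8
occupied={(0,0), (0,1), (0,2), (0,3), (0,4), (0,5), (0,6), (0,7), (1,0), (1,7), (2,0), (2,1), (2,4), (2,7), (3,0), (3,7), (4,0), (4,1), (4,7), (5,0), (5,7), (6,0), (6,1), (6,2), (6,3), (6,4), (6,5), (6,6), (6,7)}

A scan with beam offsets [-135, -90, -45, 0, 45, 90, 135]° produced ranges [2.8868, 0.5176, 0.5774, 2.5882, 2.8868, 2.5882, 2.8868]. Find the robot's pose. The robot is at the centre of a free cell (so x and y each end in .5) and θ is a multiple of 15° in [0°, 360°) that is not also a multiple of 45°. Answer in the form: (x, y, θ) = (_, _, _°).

The pose lattice has 27·16 = 432 candidates. Test each by forward raycasting.
  (2.5, 5.5, 330°): beam 1 = 1.5529 ≠ 2.8868 ✗
  (2.5, 6.5, 60°): beam 1 = 1.5529 ≠ 2.8868 ✗
  (5.5, 5.5, 240°): beam 1 = 1.5529 ≠ 2.8868 ✗
  (1.5, 1.5, 240°): beam 1 = 1.9319 ≠ 2.8868 ✗
  …
  (3.5, 4.5, 255°): r_1=2.8868, r_2=0.5176, r_3=0.5774, r_4=2.5882, r_5=2.8868, r_6=2.5882, r_7=2.8868 — all match ✓
No second candidate reproduces the full scan.

(x, y, θ) = (3.5, 4.5, 255°)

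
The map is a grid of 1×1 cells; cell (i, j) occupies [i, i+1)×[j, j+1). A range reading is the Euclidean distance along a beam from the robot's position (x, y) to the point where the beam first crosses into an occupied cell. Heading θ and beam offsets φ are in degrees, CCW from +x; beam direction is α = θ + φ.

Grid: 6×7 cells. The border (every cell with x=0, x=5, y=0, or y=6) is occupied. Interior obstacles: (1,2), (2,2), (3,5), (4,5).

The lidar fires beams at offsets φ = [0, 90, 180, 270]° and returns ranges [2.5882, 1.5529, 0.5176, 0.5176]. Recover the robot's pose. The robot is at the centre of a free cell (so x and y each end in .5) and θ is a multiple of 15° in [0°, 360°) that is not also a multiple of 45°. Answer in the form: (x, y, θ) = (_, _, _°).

Enumerate (i+0.5, j+0.5, θ) over the 16 free cells and 16 admissible headings. For each, cast all 4 beams and compare to the given ranges.
  (1.5, 4.5, 60°): beam 1 = 1.7321 ≠ 2.5882 ✗
  (1.5, 1.5, 60°): beam 1 = 0.5774 ≠ 2.5882 ✗
  (4.5, 2.5, 105°): beam 3 = 1.5529 ≠ 0.5176 ✗
  (4.5, 4.5, 300°): beam 1 = 1.0000 ≠ 2.5882 ✗
  …
  (1.5, 5.5, 285°): r_1=2.5882, r_2=1.5529, r_3=0.5176, r_4=0.5176 — all match ✓
Unique over the lattice → pose = (1.5, 5.5, 285°).

(x, y, θ) = (1.5, 5.5, 285°)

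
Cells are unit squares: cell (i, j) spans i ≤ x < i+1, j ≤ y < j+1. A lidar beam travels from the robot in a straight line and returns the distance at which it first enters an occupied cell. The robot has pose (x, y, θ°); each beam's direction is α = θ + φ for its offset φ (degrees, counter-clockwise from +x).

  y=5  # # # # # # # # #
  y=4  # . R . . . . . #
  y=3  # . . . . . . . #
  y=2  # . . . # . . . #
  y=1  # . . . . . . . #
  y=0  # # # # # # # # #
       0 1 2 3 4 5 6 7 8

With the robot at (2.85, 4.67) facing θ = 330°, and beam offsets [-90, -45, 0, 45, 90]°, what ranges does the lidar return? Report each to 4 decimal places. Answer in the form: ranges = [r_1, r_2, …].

ranges = [3.7000, 3.7995, 5.9467, 1.2750, 0.3811]

beam 1: φ=-90°, α=240°
  cosα=-0.5000 sinα=-0.8660 | (2,4) | tMaxX 1.7000 tMaxY 0.7736 | tΔX 2.0000 tΔY 1.1547
    t=0.7736 [y] (2,3)
    t=1.7000 [x] (1,3)
    t=1.9283 [y] (1,2)
    t=3.0831 [y] (1,1)
    t=3.7000 [x] (0,1) — stop
  → r_1 = 3.7000
beam 2: φ=-45°, α=285°
  cosα=0.2588 sinα=-0.9659 | (2,4) | tMaxX 0.5796 tMaxY 0.6936 | tΔX 3.8637 tΔY 1.0353
    t=0.5796 [x] (3,4)
    t=0.6936 [y] (3,3)
    t=1.7289 [y] (3,2)
    t=2.7642 [y] (3,1)
    t=3.7995 [y] (3,0) — stop
  → r_2 = 3.7995
beam 3: φ=0°, α=330°
  cosα=0.8660 sinα=-0.5000 | (2,4) | tMaxX 0.1732 tMaxY 1.3400 | tΔX 1.1547 tΔY 2.0000
    t=0.1732 [x] (3,4)
    t=1.3279 [x] (4,4)
    t=1.3400 [y] (4,3)
    t=2.4826 [x] (5,3)
    t=3.3400 [y] (5,2)
    t=3.6373 [x] (6,2)
    t=4.7920 [x] (7,2)
    t=5.3400 [y] (7,1)
    t=5.9467 [x] (8,1) — stop
  → r_3 = 5.9467
beam 4: φ=45°, α=15°
  cosα=0.9659 sinα=0.2588 | (2,4) | tMaxX 0.1553 tMaxY 1.2750 | tΔX 1.0353 tΔY 3.8637
    t=0.1553 [x] (3,4)
    t=1.1906 [x] (4,4)
    t=1.2750 [y] (4,5) — stop
  → r_4 = 1.2750
beam 5: φ=90°, α=60°
  cosα=0.5000 sinα=0.8660 | (2,4) | tMaxX 0.3000 tMaxY 0.3811 | tΔX 2.0000 tΔY 1.1547
    t=0.3000 [x] (3,4)
    t=0.3811 [y] (3,5) — stop
  → r_5 = 0.3811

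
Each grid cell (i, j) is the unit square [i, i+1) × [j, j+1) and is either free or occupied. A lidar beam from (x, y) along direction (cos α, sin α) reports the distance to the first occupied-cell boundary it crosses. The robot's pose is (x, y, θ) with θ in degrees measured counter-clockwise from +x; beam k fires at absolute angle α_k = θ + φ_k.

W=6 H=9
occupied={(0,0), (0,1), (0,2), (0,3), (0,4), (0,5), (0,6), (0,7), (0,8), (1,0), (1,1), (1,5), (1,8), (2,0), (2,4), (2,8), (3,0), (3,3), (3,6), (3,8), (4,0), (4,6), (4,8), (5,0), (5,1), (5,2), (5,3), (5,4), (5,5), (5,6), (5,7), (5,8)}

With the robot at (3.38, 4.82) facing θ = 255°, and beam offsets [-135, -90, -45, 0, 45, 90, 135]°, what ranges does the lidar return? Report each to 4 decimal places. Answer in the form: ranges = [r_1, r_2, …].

beam 1: φ=-135°, α=120°
  dir = (cos 120°, sin 120°) = (-0.5000, 0.8660); from cell (3,4)
  next x-line at t=0.7600, next y-line at t=0.2078; Δt_x=2.0000, Δt_y=1.1547
    y: enter (3,5) at t=0.2078
    x: enter (2,5) at t=0.7600
    y: enter (2,6) at t=1.3625
    y: enter (2,7) at t=2.5172
    x: enter (1,7) at t=2.7600
    y: enter (1,8) at t=3.6719 ← occupied
  → r_1 = 3.6719
beam 2: φ=-90°, α=165°
  dir = (cos 165°, sin 165°) = (-0.9659, 0.2588); from cell (3,4)
  next x-line at t=0.3934, next y-line at t=0.6955; Δt_x=1.0353, Δt_y=3.8637
    x: enter (2,4) at t=0.3934 ← occupied
  → r_2 = 0.3934
beam 3: φ=-45°, α=210°
  dir = (cos 210°, sin 210°) = (-0.8660, -0.5000); from cell (3,4)
  next x-line at t=0.4388, next y-line at t=1.6400; Δt_x=1.1547, Δt_y=2.0000
    x: enter (2,4) at t=0.4388 ← occupied
  → r_3 = 0.4388
beam 4: φ=0°, α=255°
  dir = (cos 255°, sin 255°) = (-0.2588, -0.9659); from cell (3,4)
  next x-line at t=1.4682, next y-line at t=0.8489; Δt_x=3.8637, Δt_y=1.0353
    y: enter (3,3) at t=0.8489 ← occupied
  → r_4 = 0.8489
beam 5: φ=45°, α=300°
  dir = (cos 300°, sin 300°) = (0.5000, -0.8660); from cell (3,4)
  next x-line at t=1.2400, next y-line at t=0.9469; Δt_x=2.0000, Δt_y=1.1547
    y: enter (3,3) at t=0.9469 ← occupied
  → r_5 = 0.9469
beam 6: φ=90°, α=345°
  dir = (cos 345°, sin 345°) = (0.9659, -0.2588); from cell (3,4)
  next x-line at t=0.6419, next y-line at t=3.1682; Δt_x=1.0353, Δt_y=3.8637
    x: enter (4,4) at t=0.6419
    x: enter (5,4) at t=1.6771 ← occupied
  → r_6 = 1.6771
beam 7: φ=135°, α=30°
  dir = (cos 30°, sin 30°) = (0.8660, 0.5000); from cell (3,4)
  next x-line at t=0.7159, next y-line at t=0.3600; Δt_x=1.1547, Δt_y=2.0000
    y: enter (3,5) at t=0.3600
    x: enter (4,5) at t=0.7159
    x: enter (5,5) at t=1.8706 ← occupied
  → r_7 = 1.8706

ranges = [3.6719, 0.3934, 0.4388, 0.8489, 0.9469, 1.6771, 1.8706]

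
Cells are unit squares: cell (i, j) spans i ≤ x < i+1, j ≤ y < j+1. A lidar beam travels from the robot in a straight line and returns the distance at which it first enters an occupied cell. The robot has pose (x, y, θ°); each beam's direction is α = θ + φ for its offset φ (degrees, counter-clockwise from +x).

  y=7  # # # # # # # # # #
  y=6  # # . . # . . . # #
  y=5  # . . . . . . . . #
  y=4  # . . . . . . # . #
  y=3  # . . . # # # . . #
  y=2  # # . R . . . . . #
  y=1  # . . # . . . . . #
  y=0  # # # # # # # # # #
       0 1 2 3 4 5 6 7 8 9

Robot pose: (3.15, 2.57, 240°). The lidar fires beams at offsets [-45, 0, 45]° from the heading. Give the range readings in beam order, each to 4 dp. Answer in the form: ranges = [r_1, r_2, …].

beam 1: φ=-45°, α=195°
  cosα=-0.9659 sinα=-0.2588 | (3,2) | tMaxX 0.1553 tMaxY 2.2023 | tΔX 1.0353 tΔY 3.8637
    t=0.1553 [x] (2,2)
    t=1.1906 [x] (1,2) — stop
  → r_1 = 1.1906
beam 2: φ=0°, α=240°
  cosα=-0.5000 sinα=-0.8660 | (3,2) | tMaxX 0.3000 tMaxY 0.6582 | tΔX 2.0000 tΔY 1.1547
    t=0.3000 [x] (2,2)
    t=0.6582 [y] (2,1)
    t=1.8129 [y] (2,0) — stop
  → r_2 = 1.8129
beam 3: φ=45°, α=285°
  cosα=0.2588 sinα=-0.9659 | (3,2) | tMaxX 3.2841 tMaxY 0.5901 | tΔX 3.8637 tΔY 1.0353
    t=0.5901 [y] (3,1) — stop
  → r_3 = 0.5901

ranges = [1.1906, 1.8129, 0.5901]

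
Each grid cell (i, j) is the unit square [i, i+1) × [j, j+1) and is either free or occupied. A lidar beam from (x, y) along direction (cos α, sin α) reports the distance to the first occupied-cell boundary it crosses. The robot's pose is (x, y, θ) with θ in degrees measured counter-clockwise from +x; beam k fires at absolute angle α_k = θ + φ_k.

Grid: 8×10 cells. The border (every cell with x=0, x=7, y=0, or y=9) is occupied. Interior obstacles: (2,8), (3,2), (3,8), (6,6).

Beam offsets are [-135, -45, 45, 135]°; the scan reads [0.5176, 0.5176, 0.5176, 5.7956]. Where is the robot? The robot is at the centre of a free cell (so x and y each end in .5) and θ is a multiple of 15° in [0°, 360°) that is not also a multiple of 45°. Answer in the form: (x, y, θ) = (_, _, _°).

Enumerate (i+0.5, j+0.5, θ) over the 44 free cells and 16 admissible headings. For each, cast all 4 beams and compare to the given ranges.
  (1.5, 5.5, 195°): beam 1 = 2.8868 ≠ 0.5176 ✗
  (2.5, 6.5, 240°): beam 1 = 1.5529 ≠ 0.5176 ✗
  (1.5, 1.5, 15°): beam 1 = 0.5774 ≠ 0.5176 ✗
  …
  (1.5, 8.5, 150°): r_1=0.5176, r_2=0.5176, r_3=0.5176, r_4=5.7956 — all match ✓
No second candidate reproduces the full scan.

(x, y, θ) = (1.5, 8.5, 150°)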